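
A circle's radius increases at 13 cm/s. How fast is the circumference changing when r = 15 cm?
26π cm/s

C = 2πr
dC/dt = 2π · dr/dt = 2π · 13 = 26π cm/s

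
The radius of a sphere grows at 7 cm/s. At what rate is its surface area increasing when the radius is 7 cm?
392π cm²/s

S = 4πr²
dS/dt = dS/dr · dr/dt = 8πr · 7
At r = 7: dS/dt = 392π cm²/s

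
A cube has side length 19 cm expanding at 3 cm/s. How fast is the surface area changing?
684 cm²/s

A = 6s²
dA/dt = 12s · ds/dt = 12·19·3 = 684 cm²/s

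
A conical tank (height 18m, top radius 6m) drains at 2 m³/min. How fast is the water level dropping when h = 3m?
2/π ≈ 0.6366 m/min

r/h = 6/18, so r = (1/3)h
V = (1/3)πr²h = (1/3)π((1/3)h)²h = (1/27)πh³
dV/dh = (1/9)πh²
dh/dt = (dV/dt)/(dV/dh) = -2/((1/9)π·3²) = -2/π m/min
The level is dropping at 2/π ≈ 0.6366 m/min.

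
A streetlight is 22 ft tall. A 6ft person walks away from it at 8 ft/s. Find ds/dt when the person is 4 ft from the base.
3 ft/s

By similar triangles: 22/(x+s) = 6/s
Solving: s = 6x/16
ds/dt = 6/16 · dx/dt = 3/8 · 8 = 3 ft/s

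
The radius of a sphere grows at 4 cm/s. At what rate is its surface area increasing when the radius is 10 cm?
320π cm²/s

S = 4πr²
dS/dt = dS/dr · dr/dt = 8πr · 4
At r = 10: dS/dt = 320π cm²/s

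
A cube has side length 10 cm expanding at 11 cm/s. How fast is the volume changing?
3300 cm³/s

V = s³
dV/dt = 3s² · ds/dt = 3·10²·11 = 3300 cm³/s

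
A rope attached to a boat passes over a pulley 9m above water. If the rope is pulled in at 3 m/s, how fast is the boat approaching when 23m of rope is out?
69√7/56 ≈ 3.26 m/s

rope² = x² + 9²
x = √(23² - 9²) = 8√7
dx/dt = (rope/x) · d(rope)/dt = (23/(8√7)) · (-3) = -69√7/56 m/s
The boat approaches at 69√7/56 ≈ 3.26 m/s.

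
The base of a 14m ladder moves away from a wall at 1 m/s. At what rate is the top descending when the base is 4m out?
2√5/15 ≈ 0.2981 m/s

x² + y² = 14²
2x·dx/dt + 2y·dy/dt = 0
dy/dt = -x/y · dx/dt = -4/(6√5) · 1 = -2√5/15 m/s
The top is descending at 2√5/15 ≈ 0.2981 m/s.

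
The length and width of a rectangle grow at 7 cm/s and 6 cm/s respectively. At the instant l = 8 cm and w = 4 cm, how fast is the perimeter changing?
26 cm/s

P = 2(l + w)
dP/dt = 2(dl/dt + dw/dt) = 2(7 + 6) = 26 cm/s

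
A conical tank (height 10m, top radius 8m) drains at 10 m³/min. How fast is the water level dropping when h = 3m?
125/(72π) ≈ 0.5526 m/min

r/h = 8/10, so r = (4/5)h
V = (1/3)πr²h = (1/3)π((4/5)h)²h = (16/75)πh³
dV/dh = (16/25)πh²
dh/dt = (dV/dt)/(dV/dh) = -10/((16/25)π·3²) = -125/(72π) m/min
The level is dropping at 125/(72π) ≈ 0.5526 m/min.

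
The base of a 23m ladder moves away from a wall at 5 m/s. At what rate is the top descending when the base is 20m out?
100√129/129 ≈ 8.805 m/s

x² + y² = 23²
2x·dx/dt + 2y·dy/dt = 0
dy/dt = -x/y · dx/dt = -20/√129 · 5 = -100√129/129 m/s
The top is descending at 100√129/129 ≈ 8.805 m/s.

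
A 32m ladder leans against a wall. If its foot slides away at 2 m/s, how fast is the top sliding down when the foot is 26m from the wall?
26√87/87 ≈ 2.787 m/s

x² + y² = 32²
2x·dx/dt + 2y·dy/dt = 0
dy/dt = -x/y · dx/dt = -26/(2√87) · 2 = -26√87/87 m/s
The top is descending at 26√87/87 ≈ 2.787 m/s.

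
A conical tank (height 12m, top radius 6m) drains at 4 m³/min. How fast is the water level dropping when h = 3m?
16/(9π) ≈ 0.5659 m/min

r/h = 6/12, so r = (1/2)h
V = (1/3)πr²h = (1/3)π((1/2)h)²h = (1/12)πh³
dV/dh = (1/4)πh²
dh/dt = (dV/dt)/(dV/dh) = -4/((1/4)π·3²) = -16/(9π) m/min
The level is dropping at 16/(9π) ≈ 0.5659 m/min.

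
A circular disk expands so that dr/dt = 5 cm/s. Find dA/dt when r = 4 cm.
40π cm²/s

A = πr²
dA/dt = 2πr · dr/dt = 2π(4)(5) = 40π cm²/s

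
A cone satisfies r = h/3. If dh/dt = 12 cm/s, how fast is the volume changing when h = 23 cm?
2116π/3 cm³/s

V = (1/3)π(h/3)²h = πh³/27
dV/dt = πh²/9 · 12
At h = 23: dV/dt = 2116π/3 cm³/s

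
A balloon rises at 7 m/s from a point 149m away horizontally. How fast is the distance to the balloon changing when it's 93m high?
651√1234/6170 ≈ 3.706 m/s

z² = 149² + y²
z = √(149² + 93²) = 5√1234
dz/dt = y/z · dy/dt = 93/(5√1234) · 7 = 651√1234/6170 ≈ 3.706 m/s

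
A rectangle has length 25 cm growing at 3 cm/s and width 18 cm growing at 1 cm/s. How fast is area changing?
79 cm²/s

A = lw
dA/dt = w·dl/dt + l·dw/dt = 18·3 + 25·1 = 79 cm²/s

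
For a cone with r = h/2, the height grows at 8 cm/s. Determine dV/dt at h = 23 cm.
1058π cm³/s

V = (1/3)π(h/2)²h = πh³/12
dV/dt = πh²/4 · 8
At h = 23: dV/dt = 1058π cm³/s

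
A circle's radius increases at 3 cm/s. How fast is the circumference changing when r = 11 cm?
6π cm/s

C = 2πr
dC/dt = 2π · dr/dt = 2π · 3 = 6π cm/s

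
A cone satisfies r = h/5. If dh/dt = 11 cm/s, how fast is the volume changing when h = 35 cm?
539π cm³/s

V = (1/3)π(h/5)²h = πh³/75
dV/dt = πh²/25 · 11
At h = 35: dV/dt = 539π cm³/s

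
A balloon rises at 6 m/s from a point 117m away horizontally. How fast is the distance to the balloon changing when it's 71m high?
213√18730/9365 ≈ 3.113 m/s

z² = 117² + y²
z = √(117² + 71²) = √18730
dz/dt = y/z · dy/dt = 71/√18730 · 6 = 213√18730/9365 ≈ 3.113 m/s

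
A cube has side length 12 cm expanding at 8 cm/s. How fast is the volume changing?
3456 cm³/s

V = s³
dV/dt = 3s² · ds/dt = 3·12²·8 = 3456 cm³/s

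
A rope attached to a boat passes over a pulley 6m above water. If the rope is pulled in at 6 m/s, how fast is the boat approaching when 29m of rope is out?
174√805/805 ≈ 6.133 m/s

rope² = x² + 6²
x = √(29² - 6²) = √805
dx/dt = (rope/x) · d(rope)/dt = (29/√805) · (-6) = -174√805/805 m/s
The boat approaches at 174√805/805 ≈ 6.133 m/s.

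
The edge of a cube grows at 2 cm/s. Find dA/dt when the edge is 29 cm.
696 cm²/s

A = 6s²
dA/dt = 12s · ds/dt = 12·29·2 = 696 cm²/s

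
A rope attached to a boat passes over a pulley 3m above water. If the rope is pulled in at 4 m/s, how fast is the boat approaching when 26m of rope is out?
104√667/667 ≈ 4.027 m/s

rope² = x² + 3²
x = √(26² - 3²) = √667
dx/dt = (rope/x) · d(rope)/dt = (26/√667) · (-4) = -104√667/667 m/s
The boat approaches at 104√667/667 ≈ 4.027 m/s.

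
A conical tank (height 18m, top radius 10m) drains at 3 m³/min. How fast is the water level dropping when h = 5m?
243/(625π) ≈ 0.1238 m/min

r/h = 10/18, so r = (5/9)h
V = (1/3)πr²h = (1/3)π((5/9)h)²h = (25/243)πh³
dV/dh = (25/81)πh²
dh/dt = (dV/dt)/(dV/dh) = -3/((25/81)π·5²) = -243/(625π) m/min
The level is dropping at 243/(625π) ≈ 0.1238 m/min.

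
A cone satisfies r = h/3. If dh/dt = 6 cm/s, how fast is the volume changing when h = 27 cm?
486π cm³/s

V = (1/3)π(h/3)²h = πh³/27
dV/dt = πh²/9 · 6
At h = 27: dV/dt = 486π cm³/s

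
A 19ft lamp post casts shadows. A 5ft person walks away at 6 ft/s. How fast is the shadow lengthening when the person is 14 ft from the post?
15/7 ft/s

By similar triangles: 19/(x+s) = 5/s
Solving: s = 5x/14
ds/dt = 5/14 · dx/dt = 5/14 · 6 = 15/7 ft/s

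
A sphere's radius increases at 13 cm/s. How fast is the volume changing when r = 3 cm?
468π cm³/s

V = (4/3)πr³
dV/dt = dV/dr · dr/dt = 4πr² · 13
At r = 3: dV/dt = 468π cm³/s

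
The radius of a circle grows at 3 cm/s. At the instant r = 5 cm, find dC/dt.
6π cm/s

C = 2πr
dC/dt = 2π · dr/dt = 2π · 3 = 6π cm/s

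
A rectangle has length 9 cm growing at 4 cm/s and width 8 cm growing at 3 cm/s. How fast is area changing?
59 cm²/s

A = lw
dA/dt = w·dl/dt + l·dw/dt = 8·4 + 9·3 = 59 cm²/s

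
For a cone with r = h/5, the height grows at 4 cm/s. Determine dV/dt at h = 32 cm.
4096π/25 cm³/s

V = (1/3)π(h/5)²h = πh³/75
dV/dt = πh²/25 · 4
At h = 32: dV/dt = 4096π/25 cm³/s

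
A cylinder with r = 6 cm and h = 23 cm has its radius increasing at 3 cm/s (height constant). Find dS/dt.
210π cm²/s

S = 2πrh + 2πr² (lateral + bases)
dS/dt = (2πh + 4πr)·dr/dt = (2π·23 + 4π·6)·3
= 210π cm²/s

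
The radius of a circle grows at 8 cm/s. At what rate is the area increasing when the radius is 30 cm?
480π cm²/s

A = πr²
dA/dt = 2πr · dr/dt = 2π(30)(8) = 480π cm²/s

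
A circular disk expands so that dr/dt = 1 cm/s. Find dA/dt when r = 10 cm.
20π cm²/s

A = πr²
dA/dt = 2πr · dr/dt = 2π(10)(1) = 20π cm²/s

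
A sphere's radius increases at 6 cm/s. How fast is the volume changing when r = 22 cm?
11616π cm³/s

V = (4/3)πr³
dV/dt = dV/dr · dr/dt = 4πr² · 6
At r = 22: dV/dt = 11616π cm³/s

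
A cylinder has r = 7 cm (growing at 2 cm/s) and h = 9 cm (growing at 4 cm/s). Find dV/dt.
448π cm³/s

V = πr²h
dV/dt = 2πrh·dr/dt + πr²·dh/dt
= 2π(7)(9)(2) + π(7)²(4)
= 448π cm³/s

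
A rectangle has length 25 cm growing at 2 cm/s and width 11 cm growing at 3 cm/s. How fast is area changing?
97 cm²/s

A = lw
dA/dt = w·dl/dt + l·dw/dt = 11·2 + 25·3 = 97 cm²/s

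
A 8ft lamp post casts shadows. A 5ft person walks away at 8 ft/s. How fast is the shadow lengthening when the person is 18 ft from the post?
40/3 ft/s

By similar triangles: 8/(x+s) = 5/s
Solving: s = 5x/3
ds/dt = 5/3 · dx/dt = 5/3 · 8 = 40/3 ft/s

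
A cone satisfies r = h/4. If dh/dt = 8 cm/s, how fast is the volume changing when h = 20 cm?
200π cm³/s

V = (1/3)π(h/4)²h = πh³/48
dV/dt = πh²/16 · 8
At h = 20: dV/dt = 200π cm³/s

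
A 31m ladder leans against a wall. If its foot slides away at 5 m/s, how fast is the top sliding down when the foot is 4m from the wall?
4√105/63 ≈ 0.6506 m/s

x² + y² = 31²
2x·dx/dt + 2y·dy/dt = 0
dy/dt = -x/y · dx/dt = -4/(3√105) · 5 = -4√105/63 m/s
The top is descending at 4√105/63 ≈ 0.6506 m/s.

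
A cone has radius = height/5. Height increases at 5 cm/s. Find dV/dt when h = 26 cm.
676π/5 cm³/s

V = (1/3)π(h/5)²h = πh³/75
dV/dt = πh²/25 · 5
At h = 26: dV/dt = 676π/5 cm³/s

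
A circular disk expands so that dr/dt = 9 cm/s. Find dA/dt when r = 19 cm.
342π cm²/s

A = πr²
dA/dt = 2πr · dr/dt = 2π(19)(9) = 342π cm²/s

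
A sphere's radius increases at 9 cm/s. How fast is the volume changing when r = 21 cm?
15876π cm³/s

V = (4/3)πr³
dV/dt = dV/dr · dr/dt = 4πr² · 9
At r = 21: dV/dt = 15876π cm³/s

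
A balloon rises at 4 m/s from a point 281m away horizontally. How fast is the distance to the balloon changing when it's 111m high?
222√91282/45641 ≈ 1.47 m/s

z² = 281² + y²
z = √(281² + 111²) = √91282
dz/dt = y/z · dy/dt = 111/√91282 · 4 = 222√91282/45641 ≈ 1.47 m/s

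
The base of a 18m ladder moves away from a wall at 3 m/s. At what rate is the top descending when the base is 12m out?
6√5/5 ≈ 2.683 m/s

x² + y² = 18²
2x·dx/dt + 2y·dy/dt = 0
dy/dt = -x/y · dx/dt = -12/(6√5) · 3 = -6√5/5 m/s
The top is descending at 6√5/5 ≈ 2.683 m/s.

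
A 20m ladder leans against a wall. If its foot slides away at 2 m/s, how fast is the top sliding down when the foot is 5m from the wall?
2√15/15 ≈ 0.5164 m/s

x² + y² = 20²
2x·dx/dt + 2y·dy/dt = 0
dy/dt = -x/y · dx/dt = -5/(5√15) · 2 = -2√15/15 m/s
The top is descending at 2√15/15 ≈ 0.5164 m/s.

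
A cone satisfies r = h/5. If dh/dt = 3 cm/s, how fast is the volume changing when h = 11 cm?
363π/25 cm³/s

V = (1/3)π(h/5)²h = πh³/75
dV/dt = πh²/25 · 3
At h = 11: dV/dt = 363π/25 cm³/s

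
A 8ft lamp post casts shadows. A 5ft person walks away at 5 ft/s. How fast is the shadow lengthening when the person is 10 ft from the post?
25/3 ft/s

By similar triangles: 8/(x+s) = 5/s
Solving: s = 5x/3
ds/dt = 5/3 · dx/dt = 5/3 · 5 = 25/3 ft/s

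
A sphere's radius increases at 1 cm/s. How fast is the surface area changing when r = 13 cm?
104π cm²/s

S = 4πr²
dS/dt = dS/dr · dr/dt = 8πr · 1
At r = 13: dS/dt = 104π cm²/s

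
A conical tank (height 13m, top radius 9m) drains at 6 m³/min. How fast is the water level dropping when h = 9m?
338/(2187π) ≈ 0.04919 m/min

r/h = 9/13, so r = (9/13)h
V = (1/3)πr²h = (1/3)π((9/13)h)²h = (27/169)πh³
dV/dh = (81/169)πh²
dh/dt = (dV/dt)/(dV/dh) = -6/((81/169)π·9²) = -338/(2187π) m/min
The level is dropping at 338/(2187π) ≈ 0.04919 m/min.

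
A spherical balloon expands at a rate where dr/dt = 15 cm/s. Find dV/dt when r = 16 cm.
15360π cm³/s

V = (4/3)πr³
dV/dt = dV/dr · dr/dt = 4πr² · 15
At r = 16: dV/dt = 15360π cm³/s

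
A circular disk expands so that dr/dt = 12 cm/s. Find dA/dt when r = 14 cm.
336π cm²/s

A = πr²
dA/dt = 2πr · dr/dt = 2π(14)(12) = 336π cm²/s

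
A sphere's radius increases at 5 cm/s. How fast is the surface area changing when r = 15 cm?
600π cm²/s

S = 4πr²
dS/dt = dS/dr · dr/dt = 8πr · 5
At r = 15: dS/dt = 600π cm²/s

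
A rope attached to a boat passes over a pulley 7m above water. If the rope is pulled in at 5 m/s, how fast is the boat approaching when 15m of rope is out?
75√11/44 ≈ 5.653 m/s

rope² = x² + 7²
x = √(15² - 7²) = 4√11
dx/dt = (rope/x) · d(rope)/dt = (15/(4√11)) · (-5) = -75√11/44 m/s
The boat approaches at 75√11/44 ≈ 5.653 m/s.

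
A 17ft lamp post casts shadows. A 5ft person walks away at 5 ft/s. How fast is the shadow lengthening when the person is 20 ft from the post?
25/12 ft/s

By similar triangles: 17/(x+s) = 5/s
Solving: s = 5x/12
ds/dt = 5/12 · dx/dt = 5/12 · 5 = 25/12 ft/s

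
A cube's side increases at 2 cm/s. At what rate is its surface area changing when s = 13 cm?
312 cm²/s

A = 6s²
dA/dt = 12s · ds/dt = 12·13·2 = 312 cm²/s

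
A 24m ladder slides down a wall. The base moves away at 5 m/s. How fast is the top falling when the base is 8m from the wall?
5√2/4 ≈ 1.768 m/s

x² + y² = 24²
2x·dx/dt + 2y·dy/dt = 0
dy/dt = -x/y · dx/dt = -8/(16√2) · 5 = -5√2/4 m/s
The top is descending at 5√2/4 ≈ 1.768 m/s.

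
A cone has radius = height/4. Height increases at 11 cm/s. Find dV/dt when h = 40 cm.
1100π cm³/s

V = (1/3)π(h/4)²h = πh³/48
dV/dt = πh²/16 · 11
At h = 40: dV/dt = 1100π cm³/s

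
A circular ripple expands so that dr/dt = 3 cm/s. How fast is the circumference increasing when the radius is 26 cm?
6π cm/s

C = 2πr
dC/dt = 2π · dr/dt = 2π · 3 = 6π cm/s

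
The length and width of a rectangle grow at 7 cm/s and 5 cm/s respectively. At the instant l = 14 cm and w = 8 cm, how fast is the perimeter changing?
24 cm/s

P = 2(l + w)
dP/dt = 2(dl/dt + dw/dt) = 2(7 + 5) = 24 cm/s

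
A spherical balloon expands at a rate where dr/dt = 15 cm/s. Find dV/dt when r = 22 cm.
29040π cm³/s

V = (4/3)πr³
dV/dt = dV/dr · dr/dt = 4πr² · 15
At r = 22: dV/dt = 29040π cm³/s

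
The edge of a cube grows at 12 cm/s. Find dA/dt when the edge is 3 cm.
432 cm²/s

A = 6s²
dA/dt = 12s · ds/dt = 12·3·12 = 432 cm²/s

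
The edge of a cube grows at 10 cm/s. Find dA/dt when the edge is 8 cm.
960 cm²/s

A = 6s²
dA/dt = 12s · ds/dt = 12·8·10 = 960 cm²/s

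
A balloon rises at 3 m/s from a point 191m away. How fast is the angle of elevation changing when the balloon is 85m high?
0.01311 rad/s

tan(θ) = y/191
sec²(θ) · dθ/dt = (1/191) · dy/dt
dθ/dt = cos²(θ)/191 · 3 = 191/(191² + 85²) · 3
dθ/dt = 0.01311 rad/s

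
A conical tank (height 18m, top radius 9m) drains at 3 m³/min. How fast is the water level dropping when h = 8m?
3/(16π) ≈ 0.05968 m/min

r/h = 9/18, so r = (1/2)h
V = (1/3)πr²h = (1/3)π((1/2)h)²h = (1/12)πh³
dV/dh = (1/4)πh²
dh/dt = (dV/dt)/(dV/dh) = -3/((1/4)π·8²) = -3/(16π) m/min
The level is dropping at 3/(16π) ≈ 0.05968 m/min.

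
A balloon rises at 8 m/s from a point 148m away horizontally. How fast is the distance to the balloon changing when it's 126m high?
504√9445/9445 ≈ 5.186 m/s

z² = 148² + y²
z = √(148² + 126²) = 2√9445
dz/dt = y/z · dy/dt = 126/(2√9445) · 8 = 504√9445/9445 ≈ 5.186 m/s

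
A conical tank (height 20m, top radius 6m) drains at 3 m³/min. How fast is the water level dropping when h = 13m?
100/(507π) ≈ 0.06278 m/min

r/h = 6/20, so r = (3/10)h
V = (1/3)πr²h = (1/3)π((3/10)h)²h = (3/100)πh³
dV/dh = (9/100)πh²
dh/dt = (dV/dt)/(dV/dh) = -3/((9/100)π·13²) = -100/(507π) m/min
The level is dropping at 100/(507π) ≈ 0.06278 m/min.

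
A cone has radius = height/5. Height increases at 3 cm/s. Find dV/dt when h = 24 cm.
1728π/25 cm³/s

V = (1/3)π(h/5)²h = πh³/75
dV/dt = πh²/25 · 3
At h = 24: dV/dt = 1728π/25 cm³/s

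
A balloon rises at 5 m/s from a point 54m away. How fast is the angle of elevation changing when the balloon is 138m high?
0.012295 rad/s

tan(θ) = y/54
sec²(θ) · dθ/dt = (1/54) · dy/dt
dθ/dt = cos²(θ)/54 · 5 = 54/(54² + 138²) · 5
dθ/dt = 0.012295 rad/s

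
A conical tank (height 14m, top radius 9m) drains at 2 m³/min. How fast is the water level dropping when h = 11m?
392/(9801π) ≈ 0.01273 m/min

r/h = 9/14, so r = (9/14)h
V = (1/3)πr²h = (1/3)π((9/14)h)²h = (27/196)πh³
dV/dh = (81/196)πh²
dh/dt = (dV/dt)/(dV/dh) = -2/((81/196)π·11²) = -392/(9801π) m/min
The level is dropping at 392/(9801π) ≈ 0.01273 m/min.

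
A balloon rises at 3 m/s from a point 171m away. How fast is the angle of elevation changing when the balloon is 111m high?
0.012343 rad/s

tan(θ) = y/171
sec²(θ) · dθ/dt = (1/171) · dy/dt
dθ/dt = cos²(θ)/171 · 3 = 171/(171² + 111²) · 3
dθ/dt = 0.012343 rad/s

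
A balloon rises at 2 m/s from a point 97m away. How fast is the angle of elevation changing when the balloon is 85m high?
0.011663 rad/s

tan(θ) = y/97
sec²(θ) · dθ/dt = (1/97) · dy/dt
dθ/dt = cos²(θ)/97 · 2 = 97/(97² + 85²) · 2
dθ/dt = 0.011663 rad/s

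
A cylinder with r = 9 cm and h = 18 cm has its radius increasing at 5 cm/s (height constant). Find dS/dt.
360π cm²/s

S = 2πrh + 2πr² (lateral + bases)
dS/dt = (2πh + 4πr)·dr/dt = (2π·18 + 4π·9)·5
= 360π cm²/s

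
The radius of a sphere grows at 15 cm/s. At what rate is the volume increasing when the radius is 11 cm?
7260π cm³/s

V = (4/3)πr³
dV/dt = dV/dr · dr/dt = 4πr² · 15
At r = 11: dV/dt = 7260π cm³/s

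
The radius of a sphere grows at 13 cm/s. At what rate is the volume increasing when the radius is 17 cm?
15028π cm³/s

V = (4/3)πr³
dV/dt = dV/dr · dr/dt = 4πr² · 13
At r = 17: dV/dt = 15028π cm³/s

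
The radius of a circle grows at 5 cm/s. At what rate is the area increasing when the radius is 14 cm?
140π cm²/s

A = πr²
dA/dt = 2πr · dr/dt = 2π(14)(5) = 140π cm²/s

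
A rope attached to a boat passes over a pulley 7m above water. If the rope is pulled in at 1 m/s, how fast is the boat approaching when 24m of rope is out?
24√527/527 ≈ 1.045 m/s

rope² = x² + 7²
x = √(24² - 7²) = √527
dx/dt = (rope/x) · d(rope)/dt = (24/√527) · (-1) = -24√527/527 m/s
The boat approaches at 24√527/527 ≈ 1.045 m/s.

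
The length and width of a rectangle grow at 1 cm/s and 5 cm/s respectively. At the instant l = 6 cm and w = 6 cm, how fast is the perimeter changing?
12 cm/s

P = 2(l + w)
dP/dt = 2(dl/dt + dw/dt) = 2(1 + 5) = 12 cm/s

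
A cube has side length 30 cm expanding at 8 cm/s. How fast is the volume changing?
21600 cm³/s

V = s³
dV/dt = 3s² · ds/dt = 3·30²·8 = 21600 cm³/s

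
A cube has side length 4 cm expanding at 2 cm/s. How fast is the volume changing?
96 cm³/s

V = s³
dV/dt = 3s² · ds/dt = 3·4²·2 = 96 cm³/s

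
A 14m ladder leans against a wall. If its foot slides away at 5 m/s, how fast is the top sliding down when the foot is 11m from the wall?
11√3/3 ≈ 6.351 m/s

x² + y² = 14²
2x·dx/dt + 2y·dy/dt = 0
dy/dt = -x/y · dx/dt = -11/(5√3) · 5 = -11√3/3 m/s
The top is descending at 11√3/3 ≈ 6.351 m/s.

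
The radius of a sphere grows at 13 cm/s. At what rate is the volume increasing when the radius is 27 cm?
37908π cm³/s

V = (4/3)πr³
dV/dt = dV/dr · dr/dt = 4πr² · 13
At r = 27: dV/dt = 37908π cm³/s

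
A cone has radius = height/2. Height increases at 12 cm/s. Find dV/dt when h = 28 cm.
2352π cm³/s

V = (1/3)π(h/2)²h = πh³/12
dV/dt = πh²/4 · 12
At h = 28: dV/dt = 2352π cm³/s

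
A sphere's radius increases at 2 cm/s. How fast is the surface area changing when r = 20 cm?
320π cm²/s

S = 4πr²
dS/dt = dS/dr · dr/dt = 8πr · 2
At r = 20: dS/dt = 320π cm²/s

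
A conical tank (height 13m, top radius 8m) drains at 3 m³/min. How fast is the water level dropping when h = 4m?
507/(1024π) ≈ 0.1576 m/min

r/h = 8/13, so r = (8/13)h
V = (1/3)πr²h = (1/3)π((8/13)h)²h = (64/507)πh³
dV/dh = (64/169)πh²
dh/dt = (dV/dt)/(dV/dh) = -3/((64/169)π·4²) = -507/(1024π) m/min
The level is dropping at 507/(1024π) ≈ 0.1576 m/min.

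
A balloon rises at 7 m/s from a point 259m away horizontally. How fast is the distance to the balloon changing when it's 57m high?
399√70330/70330 ≈ 1.505 m/s

z² = 259² + y²
z = √(259² + 57²) = √70330
dz/dt = y/z · dy/dt = 57/√70330 · 7 = 399√70330/70330 ≈ 1.505 m/s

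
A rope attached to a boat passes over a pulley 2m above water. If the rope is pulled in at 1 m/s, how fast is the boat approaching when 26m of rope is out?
13√42/84 ≈ 1.003 m/s

rope² = x² + 2²
x = √(26² - 2²) = 4√42
dx/dt = (rope/x) · d(rope)/dt = (26/(4√42)) · (-1) = -13√42/84 m/s
The boat approaches at 13√42/84 ≈ 1.003 m/s.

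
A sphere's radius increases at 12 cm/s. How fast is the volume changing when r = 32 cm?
49152π cm³/s

V = (4/3)πr³
dV/dt = dV/dr · dr/dt = 4πr² · 12
At r = 32: dV/dt = 49152π cm³/s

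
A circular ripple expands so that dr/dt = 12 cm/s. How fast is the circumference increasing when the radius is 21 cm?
24π cm/s

C = 2πr
dC/dt = 2π · dr/dt = 2π · 12 = 24π cm/s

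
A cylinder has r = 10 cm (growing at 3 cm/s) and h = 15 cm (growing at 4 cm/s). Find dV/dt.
1300π cm³/s

V = πr²h
dV/dt = 2πrh·dr/dt + πr²·dh/dt
= 2π(10)(15)(3) + π(10)²(4)
= 1300π cm³/s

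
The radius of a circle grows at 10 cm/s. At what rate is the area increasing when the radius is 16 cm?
320π cm²/s

A = πr²
dA/dt = 2πr · dr/dt = 2π(16)(10) = 320π cm²/s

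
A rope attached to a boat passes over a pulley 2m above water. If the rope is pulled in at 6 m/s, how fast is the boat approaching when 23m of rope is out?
46√21/35 ≈ 6.023 m/s

rope² = x² + 2²
x = √(23² - 2²) = 5√21
dx/dt = (rope/x) · d(rope)/dt = (23/(5√21)) · (-6) = -46√21/35 m/s
The boat approaches at 46√21/35 ≈ 6.023 m/s.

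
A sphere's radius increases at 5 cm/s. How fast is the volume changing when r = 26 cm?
13520π cm³/s

V = (4/3)πr³
dV/dt = dV/dr · dr/dt = 4πr² · 5
At r = 26: dV/dt = 13520π cm³/s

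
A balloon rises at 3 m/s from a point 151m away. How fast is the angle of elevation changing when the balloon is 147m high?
0.0102 rad/s

tan(θ) = y/151
sec²(θ) · dθ/dt = (1/151) · dy/dt
dθ/dt = cos²(θ)/151 · 3 = 151/(151² + 147²) · 3
dθ/dt = 0.0102 rad/s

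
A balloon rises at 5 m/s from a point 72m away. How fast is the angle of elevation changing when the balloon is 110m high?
0.020829 rad/s

tan(θ) = y/72
sec²(θ) · dθ/dt = (1/72) · dy/dt
dθ/dt = cos²(θ)/72 · 5 = 72/(72² + 110²) · 5
dθ/dt = 0.020829 rad/s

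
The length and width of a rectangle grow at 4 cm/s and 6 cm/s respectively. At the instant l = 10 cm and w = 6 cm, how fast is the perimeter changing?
20 cm/s

P = 2(l + w)
dP/dt = 2(dl/dt + dw/dt) = 2(4 + 6) = 20 cm/s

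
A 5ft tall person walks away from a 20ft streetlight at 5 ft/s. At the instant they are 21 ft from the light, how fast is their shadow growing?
5/3 ft/s

By similar triangles: 20/(x+s) = 5/s
Solving: s = 5x/15
ds/dt = 5/15 · dx/dt = 1/3 · 5 = 5/3 ft/s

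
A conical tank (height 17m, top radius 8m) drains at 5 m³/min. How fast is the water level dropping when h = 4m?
1445/(1024π) ≈ 0.4492 m/min

r/h = 8/17, so r = (8/17)h
V = (1/3)πr²h = (1/3)π((8/17)h)²h = (64/867)πh³
dV/dh = (64/289)πh²
dh/dt = (dV/dt)/(dV/dh) = -5/((64/289)π·4²) = -1445/(1024π) m/min
The level is dropping at 1445/(1024π) ≈ 0.4492 m/min.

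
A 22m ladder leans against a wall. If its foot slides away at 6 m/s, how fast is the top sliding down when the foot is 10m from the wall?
5√6/4 ≈ 3.062 m/s

x² + y² = 22²
2x·dx/dt + 2y·dy/dt = 0
dy/dt = -x/y · dx/dt = -10/(8√6) · 6 = -5√6/4 m/s
The top is descending at 5√6/4 ≈ 3.062 m/s.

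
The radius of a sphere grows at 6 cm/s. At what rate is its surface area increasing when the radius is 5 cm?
240π cm²/s

S = 4πr²
dS/dt = dS/dr · dr/dt = 8πr · 6
At r = 5: dS/dt = 240π cm²/s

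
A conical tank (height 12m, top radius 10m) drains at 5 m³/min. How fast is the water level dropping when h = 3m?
4/(5π) ≈ 0.2546 m/min

r/h = 10/12, so r = (5/6)h
V = (1/3)πr²h = (1/3)π((5/6)h)²h = (25/108)πh³
dV/dh = (25/36)πh²
dh/dt = (dV/dt)/(dV/dh) = -5/((25/36)π·3²) = -4/(5π) m/min
The level is dropping at 4/(5π) ≈ 0.2546 m/min.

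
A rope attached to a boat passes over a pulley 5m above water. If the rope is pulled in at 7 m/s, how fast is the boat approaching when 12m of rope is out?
12√119/17 ≈ 7.7 m/s

rope² = x² + 5²
x = √(12² - 5²) = √119
dx/dt = (rope/x) · d(rope)/dt = (12/√119) · (-7) = -12√119/17 m/s
The boat approaches at 12√119/17 ≈ 7.7 m/s.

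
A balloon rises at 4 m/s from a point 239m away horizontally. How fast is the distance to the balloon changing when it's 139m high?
278√76442/38221 ≈ 2.011 m/s

z² = 239² + y²
z = √(239² + 139²) = √76442
dz/dt = y/z · dy/dt = 139/√76442 · 4 = 278√76442/38221 ≈ 2.011 m/s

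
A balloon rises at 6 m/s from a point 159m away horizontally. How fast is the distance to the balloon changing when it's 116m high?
696√38737/38737 ≈ 3.536 m/s

z² = 159² + y²
z = √(159² + 116²) = √38737
dz/dt = y/z · dy/dt = 116/√38737 · 6 = 696√38737/38737 ≈ 3.536 m/s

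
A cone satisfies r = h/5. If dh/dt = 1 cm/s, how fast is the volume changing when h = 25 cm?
25π cm³/s

V = (1/3)π(h/5)²h = πh³/75
dV/dt = πh²/25 · 1
At h = 25: dV/dt = 25π cm³/s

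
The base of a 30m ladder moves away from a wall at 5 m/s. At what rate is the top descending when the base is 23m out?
115√371/371 ≈ 5.971 m/s

x² + y² = 30²
2x·dx/dt + 2y·dy/dt = 0
dy/dt = -x/y · dx/dt = -23/√371 · 5 = -115√371/371 m/s
The top is descending at 115√371/371 ≈ 5.971 m/s.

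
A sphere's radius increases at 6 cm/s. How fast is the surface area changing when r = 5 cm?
240π cm²/s

S = 4πr²
dS/dt = dS/dr · dr/dt = 8πr · 6
At r = 5: dS/dt = 240π cm²/s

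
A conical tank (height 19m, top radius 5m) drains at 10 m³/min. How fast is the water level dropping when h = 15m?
722/(1125π) ≈ 0.2043 m/min

r/h = 5/19, so r = (5/19)h
V = (1/3)πr²h = (1/3)π((5/19)h)²h = (25/1083)πh³
dV/dh = (25/361)πh²
dh/dt = (dV/dt)/(dV/dh) = -10/((25/361)π·15²) = -722/(1125π) m/min
The level is dropping at 722/(1125π) ≈ 0.2043 m/min.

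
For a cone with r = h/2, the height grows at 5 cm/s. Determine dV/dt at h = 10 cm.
125π cm³/s

V = (1/3)π(h/2)²h = πh³/12
dV/dt = πh²/4 · 5
At h = 10: dV/dt = 125π cm³/s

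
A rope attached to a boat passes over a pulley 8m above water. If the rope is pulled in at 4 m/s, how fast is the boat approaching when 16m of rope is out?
8√3/3 ≈ 4.619 m/s

rope² = x² + 8²
x = √(16² - 8²) = 8√3
dx/dt = (rope/x) · d(rope)/dt = (16/(8√3)) · (-4) = -8√3/3 m/s
The boat approaches at 8√3/3 ≈ 4.619 m/s.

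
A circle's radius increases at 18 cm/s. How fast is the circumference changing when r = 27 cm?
36π cm/s

C = 2πr
dC/dt = 2π · dr/dt = 2π · 18 = 36π cm/s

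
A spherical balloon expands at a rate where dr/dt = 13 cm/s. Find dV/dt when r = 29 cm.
43732π cm³/s

V = (4/3)πr³
dV/dt = dV/dr · dr/dt = 4πr² · 13
At r = 29: dV/dt = 43732π cm³/s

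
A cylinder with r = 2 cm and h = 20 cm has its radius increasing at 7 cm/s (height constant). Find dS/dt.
336π cm²/s

S = 2πrh + 2πr² (lateral + bases)
dS/dt = (2πh + 4πr)·dr/dt = (2π·20 + 4π·2)·7
= 336π cm²/s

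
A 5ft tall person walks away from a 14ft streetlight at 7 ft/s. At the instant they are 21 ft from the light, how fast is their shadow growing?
35/9 ft/s

By similar triangles: 14/(x+s) = 5/s
Solving: s = 5x/9
ds/dt = 5/9 · dx/dt = 5/9 · 7 = 35/9 ft/s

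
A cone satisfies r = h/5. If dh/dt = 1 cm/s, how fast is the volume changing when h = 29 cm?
841π/25 cm³/s

V = (1/3)π(h/5)²h = πh³/75
dV/dt = πh²/25 · 1
At h = 29: dV/dt = 841π/25 cm³/s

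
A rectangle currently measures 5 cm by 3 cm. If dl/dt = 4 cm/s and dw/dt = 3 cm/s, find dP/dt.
14 cm/s

P = 2(l + w)
dP/dt = 2(dl/dt + dw/dt) = 2(4 + 3) = 14 cm/s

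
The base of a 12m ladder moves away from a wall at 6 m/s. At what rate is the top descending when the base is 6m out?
2√3 ≈ 3.464 m/s

x² + y² = 12²
2x·dx/dt + 2y·dy/dt = 0
dy/dt = -x/y · dx/dt = -6/(6√3) · 6 = -2√3 m/s
The top is descending at 2√3 ≈ 3.464 m/s.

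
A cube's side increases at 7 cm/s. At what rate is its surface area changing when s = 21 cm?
1764 cm²/s

A = 6s²
dA/dt = 12s · ds/dt = 12·21·7 = 1764 cm²/s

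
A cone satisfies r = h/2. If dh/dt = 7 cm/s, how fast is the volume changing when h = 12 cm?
252π cm³/s

V = (1/3)π(h/2)²h = πh³/12
dV/dt = πh²/4 · 7
At h = 12: dV/dt = 252π cm³/s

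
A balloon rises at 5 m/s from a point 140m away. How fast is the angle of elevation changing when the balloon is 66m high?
0.02922 rad/s

tan(θ) = y/140
sec²(θ) · dθ/dt = (1/140) · dy/dt
dθ/dt = cos²(θ)/140 · 5 = 140/(140² + 66²) · 5
dθ/dt = 0.02922 rad/s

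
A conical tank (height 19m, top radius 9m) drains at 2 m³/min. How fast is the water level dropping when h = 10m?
361/(4050π) ≈ 0.02837 m/min

r/h = 9/19, so r = (9/19)h
V = (1/3)πr²h = (1/3)π((9/19)h)²h = (27/361)πh³
dV/dh = (81/361)πh²
dh/dt = (dV/dt)/(dV/dh) = -2/((81/361)π·10²) = -361/(4050π) m/min
The level is dropping at 361/(4050π) ≈ 0.02837 m/min.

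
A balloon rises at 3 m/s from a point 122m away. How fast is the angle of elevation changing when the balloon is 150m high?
0.00979 rad/s

tan(θ) = y/122
sec²(θ) · dθ/dt = (1/122) · dy/dt
dθ/dt = cos²(θ)/122 · 3 = 122/(122² + 150²) · 3
dθ/dt = 0.00979 rad/s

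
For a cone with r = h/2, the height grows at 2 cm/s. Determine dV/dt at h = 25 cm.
625π/2 cm³/s

V = (1/3)π(h/2)²h = πh³/12
dV/dt = πh²/4 · 2
At h = 25: dV/dt = 625π/2 cm³/s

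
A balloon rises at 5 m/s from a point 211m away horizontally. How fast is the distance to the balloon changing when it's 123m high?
123√2386/2386 ≈ 2.518 m/s

z² = 211² + y²
z = √(211² + 123²) = 5√2386
dz/dt = y/z · dy/dt = 123/(5√2386) · 5 = 123√2386/2386 ≈ 2.518 m/s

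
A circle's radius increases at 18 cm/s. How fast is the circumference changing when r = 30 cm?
36π cm/s

C = 2πr
dC/dt = 2π · dr/dt = 2π · 18 = 36π cm/s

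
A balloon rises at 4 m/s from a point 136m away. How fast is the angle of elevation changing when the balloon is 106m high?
0.018297 rad/s

tan(θ) = y/136
sec²(θ) · dθ/dt = (1/136) · dy/dt
dθ/dt = cos²(θ)/136 · 4 = 136/(136² + 106²) · 4
dθ/dt = 0.018297 rad/s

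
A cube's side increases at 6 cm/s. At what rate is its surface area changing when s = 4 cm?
288 cm²/s

A = 6s²
dA/dt = 12s · ds/dt = 12·4·6 = 288 cm²/s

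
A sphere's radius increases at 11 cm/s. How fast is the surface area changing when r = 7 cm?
616π cm²/s

S = 4πr²
dS/dt = dS/dr · dr/dt = 8πr · 11
At r = 7: dS/dt = 616π cm²/s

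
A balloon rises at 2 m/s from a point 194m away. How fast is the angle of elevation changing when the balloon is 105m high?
0.007974 rad/s

tan(θ) = y/194
sec²(θ) · dθ/dt = (1/194) · dy/dt
dθ/dt = cos²(θ)/194 · 2 = 194/(194² + 105²) · 2
dθ/dt = 0.007974 rad/s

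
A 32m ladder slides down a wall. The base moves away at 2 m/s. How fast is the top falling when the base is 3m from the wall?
6√1015/1015 ≈ 0.1883 m/s

x² + y² = 32²
2x·dx/dt + 2y·dy/dt = 0
dy/dt = -x/y · dx/dt = -3/√1015 · 2 = -6√1015/1015 m/s
The top is descending at 6√1015/1015 ≈ 0.1883 m/s.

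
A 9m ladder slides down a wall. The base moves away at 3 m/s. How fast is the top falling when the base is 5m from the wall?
15√14/28 ≈ 2.004 m/s

x² + y² = 9²
2x·dx/dt + 2y·dy/dt = 0
dy/dt = -x/y · dx/dt = -5/(2√14) · 3 = -15√14/28 m/s
The top is descending at 15√14/28 ≈ 2.004 m/s.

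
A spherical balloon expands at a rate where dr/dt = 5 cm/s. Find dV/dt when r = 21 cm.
8820π cm³/s

V = (4/3)πr³
dV/dt = dV/dr · dr/dt = 4πr² · 5
At r = 21: dV/dt = 8820π cm³/s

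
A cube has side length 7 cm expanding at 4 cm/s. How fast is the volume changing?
588 cm³/s

V = s³
dV/dt = 3s² · ds/dt = 3·7²·4 = 588 cm³/s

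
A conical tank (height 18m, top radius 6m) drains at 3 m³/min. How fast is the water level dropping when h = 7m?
27/(49π) ≈ 0.1754 m/min

r/h = 6/18, so r = (1/3)h
V = (1/3)πr²h = (1/3)π((1/3)h)²h = (1/27)πh³
dV/dh = (1/9)πh²
dh/dt = (dV/dt)/(dV/dh) = -3/((1/9)π·7²) = -27/(49π) m/min
The level is dropping at 27/(49π) ≈ 0.1754 m/min.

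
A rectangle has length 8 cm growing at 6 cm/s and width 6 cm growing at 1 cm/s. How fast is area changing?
44 cm²/s

A = lw
dA/dt = w·dl/dt + l·dw/dt = 6·6 + 8·1 = 44 cm²/s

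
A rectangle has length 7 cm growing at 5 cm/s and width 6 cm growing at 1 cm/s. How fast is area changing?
37 cm²/s

A = lw
dA/dt = w·dl/dt + l·dw/dt = 6·5 + 7·1 = 37 cm²/s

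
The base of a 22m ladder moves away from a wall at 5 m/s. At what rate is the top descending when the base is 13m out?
13√35/21 ≈ 3.662 m/s

x² + y² = 22²
2x·dx/dt + 2y·dy/dt = 0
dy/dt = -x/y · dx/dt = -13/(3√35) · 5 = -13√35/21 m/s
The top is descending at 13√35/21 ≈ 3.662 m/s.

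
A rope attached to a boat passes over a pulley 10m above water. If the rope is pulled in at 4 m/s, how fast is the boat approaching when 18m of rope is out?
9√14/7 ≈ 4.811 m/s

rope² = x² + 10²
x = √(18² - 10²) = 4√14
dx/dt = (rope/x) · d(rope)/dt = (18/(4√14)) · (-4) = -9√14/7 m/s
The boat approaches at 9√14/7 ≈ 4.811 m/s.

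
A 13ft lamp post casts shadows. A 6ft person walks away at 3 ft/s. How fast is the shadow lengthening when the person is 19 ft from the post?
18/7 ft/s

By similar triangles: 13/(x+s) = 6/s
Solving: s = 6x/7
ds/dt = 6/7 · dx/dt = 6/7 · 3 = 18/7 ft/s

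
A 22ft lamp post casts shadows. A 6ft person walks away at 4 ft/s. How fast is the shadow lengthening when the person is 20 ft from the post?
3/2 ft/s

By similar triangles: 22/(x+s) = 6/s
Solving: s = 6x/16
ds/dt = 6/16 · dx/dt = 3/8 · 4 = 3/2 ft/s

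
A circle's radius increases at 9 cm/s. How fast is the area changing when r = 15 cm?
270π cm²/s

A = πr²
dA/dt = 2πr · dr/dt = 2π(15)(9) = 270π cm²/s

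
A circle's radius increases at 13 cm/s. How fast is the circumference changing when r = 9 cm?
26π cm/s

C = 2πr
dC/dt = 2π · dr/dt = 2π · 13 = 26π cm/s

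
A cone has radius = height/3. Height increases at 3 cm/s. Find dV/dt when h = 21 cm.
147π cm³/s

V = (1/3)π(h/3)²h = πh³/27
dV/dt = πh²/9 · 3
At h = 21: dV/dt = 147π cm³/s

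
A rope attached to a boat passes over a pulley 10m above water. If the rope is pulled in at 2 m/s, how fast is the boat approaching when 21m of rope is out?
42√341/341 ≈ 2.274 m/s

rope² = x² + 10²
x = √(21² - 10²) = √341
dx/dt = (rope/x) · d(rope)/dt = (21/√341) · (-2) = -42√341/341 m/s
The boat approaches at 42√341/341 ≈ 2.274 m/s.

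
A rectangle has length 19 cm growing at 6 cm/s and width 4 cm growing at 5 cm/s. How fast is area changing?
119 cm²/s

A = lw
dA/dt = w·dl/dt + l·dw/dt = 4·6 + 19·5 = 119 cm²/s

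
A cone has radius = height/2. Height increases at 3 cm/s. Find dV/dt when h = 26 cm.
507π cm³/s

V = (1/3)π(h/2)²h = πh³/12
dV/dt = πh²/4 · 3
At h = 26: dV/dt = 507π cm³/s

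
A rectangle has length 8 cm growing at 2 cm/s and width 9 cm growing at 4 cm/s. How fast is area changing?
50 cm²/s

A = lw
dA/dt = w·dl/dt + l·dw/dt = 9·2 + 8·4 = 50 cm²/s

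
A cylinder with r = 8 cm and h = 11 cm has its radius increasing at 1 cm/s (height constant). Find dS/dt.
54π cm²/s

S = 2πrh + 2πr² (lateral + bases)
dS/dt = (2πh + 4πr)·dr/dt = (2π·11 + 4π·8)·1
= 54π cm²/s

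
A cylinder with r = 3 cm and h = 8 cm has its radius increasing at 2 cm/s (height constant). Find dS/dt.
56π cm²/s

S = 2πrh + 2πr² (lateral + bases)
dS/dt = (2πh + 4πr)·dr/dt = (2π·8 + 4π·3)·2
= 56π cm²/s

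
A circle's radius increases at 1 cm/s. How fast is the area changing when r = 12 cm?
24π cm²/s

A = πr²
dA/dt = 2πr · dr/dt = 2π(12)(1) = 24π cm²/s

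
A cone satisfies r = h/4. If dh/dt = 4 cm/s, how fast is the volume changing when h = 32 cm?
256π cm³/s

V = (1/3)π(h/4)²h = πh³/48
dV/dt = πh²/16 · 4
At h = 32: dV/dt = 256π cm³/s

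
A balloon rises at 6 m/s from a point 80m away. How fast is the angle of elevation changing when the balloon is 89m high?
0.033517 rad/s

tan(θ) = y/80
sec²(θ) · dθ/dt = (1/80) · dy/dt
dθ/dt = cos²(θ)/80 · 6 = 80/(80² + 89²) · 6
dθ/dt = 0.033517 rad/s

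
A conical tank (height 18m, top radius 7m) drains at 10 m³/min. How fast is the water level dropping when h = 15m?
72/(245π) ≈ 0.09354 m/min

r/h = 7/18, so r = (7/18)h
V = (1/3)πr²h = (1/3)π((7/18)h)²h = (49/972)πh³
dV/dh = (49/324)πh²
dh/dt = (dV/dt)/(dV/dh) = -10/((49/324)π·15²) = -72/(245π) m/min
The level is dropping at 72/(245π) ≈ 0.09354 m/min.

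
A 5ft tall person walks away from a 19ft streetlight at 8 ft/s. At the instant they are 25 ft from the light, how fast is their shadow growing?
20/7 ft/s

By similar triangles: 19/(x+s) = 5/s
Solving: s = 5x/14
ds/dt = 5/14 · dx/dt = 5/14 · 8 = 20/7 ft/s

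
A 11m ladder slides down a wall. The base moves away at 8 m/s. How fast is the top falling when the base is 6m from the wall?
48√85/85 ≈ 5.206 m/s

x² + y² = 11²
2x·dx/dt + 2y·dy/dt = 0
dy/dt = -x/y · dx/dt = -6/√85 · 8 = -48√85/85 m/s
The top is descending at 48√85/85 ≈ 5.206 m/s.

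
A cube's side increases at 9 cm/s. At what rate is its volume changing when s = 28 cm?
21168 cm³/s

V = s³
dV/dt = 3s² · ds/dt = 3·28²·9 = 21168 cm³/s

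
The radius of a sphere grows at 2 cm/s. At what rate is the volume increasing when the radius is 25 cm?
5000π cm³/s

V = (4/3)πr³
dV/dt = dV/dr · dr/dt = 4πr² · 2
At r = 25: dV/dt = 5000π cm³/s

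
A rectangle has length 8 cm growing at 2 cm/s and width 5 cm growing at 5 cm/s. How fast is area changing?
50 cm²/s

A = lw
dA/dt = w·dl/dt + l·dw/dt = 5·2 + 8·5 = 50 cm²/s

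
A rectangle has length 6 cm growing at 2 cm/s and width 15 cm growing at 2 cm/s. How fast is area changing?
42 cm²/s

A = lw
dA/dt = w·dl/dt + l·dw/dt = 15·2 + 6·2 = 42 cm²/s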